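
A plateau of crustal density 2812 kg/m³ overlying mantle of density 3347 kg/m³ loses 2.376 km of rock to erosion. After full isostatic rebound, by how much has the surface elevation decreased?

Rebound u = e ρ_c/ρ_m = 2.376 km × 2812/3347 = 1.996 km.
Net surface drop = e − u = 2.376 km − 1.996 km = e (ρ_m − ρ_c)/ρ_m = 0.38 km.

0.38 km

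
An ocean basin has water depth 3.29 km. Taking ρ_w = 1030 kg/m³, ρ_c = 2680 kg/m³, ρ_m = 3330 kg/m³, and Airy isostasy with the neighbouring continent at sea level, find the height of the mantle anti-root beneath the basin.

Balancing pressure at the compensation depth: replacing crust with seawater at the top is compensated by replacing crust with mantle at the base: d (ρ_c − ρ_w) = a (ρ_m − ρ_c).
a = d (ρ_c − ρ_w)/(ρ_m − ρ_c) = 3.29 km × 1650/650 = 8.35 km.

8.35 km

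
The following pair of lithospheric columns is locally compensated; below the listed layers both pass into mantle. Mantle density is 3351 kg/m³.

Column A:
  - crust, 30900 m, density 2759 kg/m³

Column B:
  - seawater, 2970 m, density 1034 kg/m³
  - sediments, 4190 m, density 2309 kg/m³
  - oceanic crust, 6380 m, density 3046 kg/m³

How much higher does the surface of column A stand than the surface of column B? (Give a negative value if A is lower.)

1520 m

For any compensation level in the mantle, the mantle terms cancel and isostasy reduces to e = (Σt_A − Σt_B) − (Σ(ρt)_A − Σ(ρt)_B) / ρ_m.
Σt_A = 30900 m; Σt_B = 13540 m; Σ(ρt)_A = 85253100; Σ(ρt)_B = 32179170 (in m·kg/m³).
e = (30900 − 13540) − (85253100 − 32179170) / 3351 = 1520 m.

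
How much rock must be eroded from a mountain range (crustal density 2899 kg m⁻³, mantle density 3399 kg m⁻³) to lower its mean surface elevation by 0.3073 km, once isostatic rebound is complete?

2.09 km

Net drop Δ = e − u = e − e ρ_c/ρ_m = e (ρ_m − ρ_c)/ρ_m.
e = Δ ρ_m/(ρ_m − ρ_c) = 0.3073 km × 3399/500 = 2.09 km.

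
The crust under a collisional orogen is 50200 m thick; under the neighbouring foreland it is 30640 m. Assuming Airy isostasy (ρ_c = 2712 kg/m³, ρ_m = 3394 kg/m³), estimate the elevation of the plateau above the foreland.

Excess crust Δ = 50200 m − 30640 m = 19560 m, split between elevation h and root r with h + r = Δ.
Airy balance ρ_c h = (ρ_m − ρ_c) r gives r = h ρ_c/(ρ_m − ρ_c), so h (1 + ρ_c/(ρ_m − ρ_c)) = Δ, i.e. h = Δ (ρ_m − ρ_c)/ρ_m.
h = 19560 m × 682/3394 = 3930 m.

3930 m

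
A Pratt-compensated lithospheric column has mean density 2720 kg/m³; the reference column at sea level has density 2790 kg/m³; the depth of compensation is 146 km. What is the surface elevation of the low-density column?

3.76 km

ρ_ref D = ρ (D + h) → h = D (ρ_ref − ρ)/ρ.
h = 146 km × (2790 − 2720)/2720 = 3.76 km.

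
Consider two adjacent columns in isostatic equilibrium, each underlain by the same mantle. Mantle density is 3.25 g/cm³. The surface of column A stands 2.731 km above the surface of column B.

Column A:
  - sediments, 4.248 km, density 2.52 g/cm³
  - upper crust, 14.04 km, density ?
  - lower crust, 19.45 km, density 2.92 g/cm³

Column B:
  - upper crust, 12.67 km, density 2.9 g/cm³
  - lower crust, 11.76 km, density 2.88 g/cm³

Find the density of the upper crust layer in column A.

2.67 g/cm³

Take the compensation level at the base of the deeper column (depth z_c below the surface of column A) and equate Σ ρ_i t_i down to z_c; mantle fills any gap and the z_c terms cancel.
Column A: 4.248×2.52 + 14.04×ρ + 19.45×2.92 + (z_c − 37.738)×3.25
Column B: 2.731×0 + 12.67×2.9 + 11.76×2.88 + (z_c − 2.731 − 24.43)×3.25
The z_c×3.25 term appears on both sides and cancels. Collect the known terms of each column as K = Σ(ρt)_known − 3.25 × (depth of known layers): K_A = 67.49896 − 3.25×37.738 = −55.14954; K_B = 70.6118 − 3.25×(2.731 + 24.43) = −17.66145.
Balance: K_A + 14.04×ρ = K_B, so ρ = (K_B − K_A)/14.04 = 37.4881/14.04 = 2.67 g/cm³.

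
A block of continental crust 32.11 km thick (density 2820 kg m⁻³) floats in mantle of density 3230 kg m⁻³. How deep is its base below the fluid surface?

Draft d = t ρ_obj/ρ_fluid = 32.11 km × 2820/3230 = 28 km.

28 km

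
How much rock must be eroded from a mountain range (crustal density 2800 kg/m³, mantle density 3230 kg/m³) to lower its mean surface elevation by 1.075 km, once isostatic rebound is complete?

8.07 km

Net drop Δ = e − u = e − e ρ_c/ρ_m = e (ρ_m − ρ_c)/ρ_m.
e = Δ ρ_m/(ρ_m − ρ_c) = 1.075 km × 3230/430 = 8.07 km.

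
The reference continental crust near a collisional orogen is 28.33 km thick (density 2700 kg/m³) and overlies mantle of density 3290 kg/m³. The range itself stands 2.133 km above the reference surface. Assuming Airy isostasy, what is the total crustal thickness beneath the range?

40.2 km

Root depth r = h ρ_c / (ρ_m − ρ_c) = 2.133 km × 2700 / 590 = 9.761 km.
Total thickness = T + h + r = 28.33 km + 2.133 km + 9.761 km = 40.2 km.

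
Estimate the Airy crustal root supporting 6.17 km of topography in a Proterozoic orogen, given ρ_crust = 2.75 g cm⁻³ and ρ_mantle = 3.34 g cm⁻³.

Isostatic balance requires: the weight of the topography is balanced by the buoyancy of the root, ρ_c h = (ρ_m − ρ_c) r.
r = h · ρ_c / (ρ_m − ρ_c) = 6.17 km × 2.75 / (3.34 − 2.75) = 28.8 km.

28.8 km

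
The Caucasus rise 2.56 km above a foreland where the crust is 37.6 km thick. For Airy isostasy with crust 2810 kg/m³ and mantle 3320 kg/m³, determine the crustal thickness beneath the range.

Root depth r = h ρ_c / (ρ_m − ρ_c) = 2.56 km × 2810 / 510 = 14.11 km.
Total thickness = T + h + r = 37.6 km + 2.56 km + 14.11 km = 54.3 km.

54.3 km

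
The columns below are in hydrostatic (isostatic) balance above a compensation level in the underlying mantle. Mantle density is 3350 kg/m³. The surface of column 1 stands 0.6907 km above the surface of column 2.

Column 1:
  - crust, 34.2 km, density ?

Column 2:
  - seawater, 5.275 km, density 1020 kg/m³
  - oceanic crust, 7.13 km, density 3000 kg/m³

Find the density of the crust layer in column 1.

Take the compensation level at the base of the deeper column (depth z_c below the surface of column 1) and equate Σ ρ_i t_i down to z_c; mantle fills any gap and the z_c terms cancel.
Column 1: 34.2×ρ + (z_c − 34.2)×3350
Column 2: 0.6907×0 + 5.275×1020 + 7.13×3000 + (z_c − 0.6907 − 12.405)×3350
The z_c×3350 term appears on both sides and cancels. Collect the known terms of each column as K = Σ(ρt)_known − 3350 × (depth of known layers): K_1 = 0 − 3350×34.2 = −114570; K_2 = 26770.5 − 3350×(0.6907 + 12.405) = −17100.095.
Balance: K_1 + 34.2×ρ = K_2, so ρ = (K_2 − K_1)/34.2 = 97469.9/34.2 = 2850 kg/m³.

2850 kg/m³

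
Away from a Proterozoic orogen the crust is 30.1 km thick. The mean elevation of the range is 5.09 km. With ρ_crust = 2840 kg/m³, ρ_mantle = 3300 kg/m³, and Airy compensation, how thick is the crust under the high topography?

66.6 km

Root depth r = h ρ_c / (ρ_m − ρ_c) = 5.09 km × 2840 / 460 = 31.43 km.
Total thickness = T + h + r = 30.1 km + 5.09 km + 31.43 km = 66.6 km.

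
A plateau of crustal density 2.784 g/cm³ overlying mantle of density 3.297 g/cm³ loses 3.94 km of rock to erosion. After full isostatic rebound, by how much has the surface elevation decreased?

0.613 km

Rebound u = e ρ_c/ρ_m = 3.94 km × 2.784/3.297 = 3.327 km.
Net surface drop = e − u = 3.94 km − 3.327 km = e (ρ_m − ρ_c)/ρ_m = 0.613 km.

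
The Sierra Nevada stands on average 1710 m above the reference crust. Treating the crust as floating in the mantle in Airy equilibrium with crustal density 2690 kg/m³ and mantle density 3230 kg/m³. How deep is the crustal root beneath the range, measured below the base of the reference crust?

8520 m

Isostatic balance requires: the weight of the topography is balanced by the buoyancy of the root, ρ_c h = (ρ_m − ρ_c) r.
r = h · ρ_c / (ρ_m − ρ_c) = 1710 m × 2690 / (3230 − 2690) = 8520 m.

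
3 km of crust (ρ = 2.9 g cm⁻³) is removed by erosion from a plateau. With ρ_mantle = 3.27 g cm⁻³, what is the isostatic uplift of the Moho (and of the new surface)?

Unloading: uplift u = e ρ_c/ρ_m = 3 km × 2.9/3.27 = 2.66 km.

2.66 km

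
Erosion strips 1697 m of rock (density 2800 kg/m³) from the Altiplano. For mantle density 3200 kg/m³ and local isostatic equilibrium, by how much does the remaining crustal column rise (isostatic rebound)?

1480 m

Unloading: uplift u = e ρ_c/ρ_m = 1697 m × 2800/3200 = 1480 m.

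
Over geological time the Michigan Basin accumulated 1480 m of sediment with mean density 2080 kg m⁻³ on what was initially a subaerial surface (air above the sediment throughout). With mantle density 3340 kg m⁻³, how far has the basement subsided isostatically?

922 m

Subaerial load: s = t ρ_sed / ρ_m = 1480 m × 2080/3340 = 922 m.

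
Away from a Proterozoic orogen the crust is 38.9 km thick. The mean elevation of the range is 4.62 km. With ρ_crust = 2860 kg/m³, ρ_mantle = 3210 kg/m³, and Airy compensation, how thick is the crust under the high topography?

81.3 km

Root depth r = h ρ_c / (ρ_m − ρ_c) = 4.62 km × 2860 / 350 = 37.75 km.
Total thickness = T + h + r = 38.9 km + 4.62 km + 37.75 km = 81.3 km.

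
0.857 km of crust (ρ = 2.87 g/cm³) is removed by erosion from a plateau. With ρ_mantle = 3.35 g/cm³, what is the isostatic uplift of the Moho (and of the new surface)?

0.734 km

Unloading: uplift u = e ρ_c/ρ_m = 0.857 km × 2.87/3.35 = 0.734 km.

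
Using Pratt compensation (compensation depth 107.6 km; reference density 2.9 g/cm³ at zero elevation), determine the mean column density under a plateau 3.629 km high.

Pratt balance: ρ_ref D = ρ (D + h).
ρ = ρ_ref D/(D + h) = 2.9 × 107.6 km/(107.6 km + 3.629 km) = 2.81 g/cm³.

2.81 g/cm³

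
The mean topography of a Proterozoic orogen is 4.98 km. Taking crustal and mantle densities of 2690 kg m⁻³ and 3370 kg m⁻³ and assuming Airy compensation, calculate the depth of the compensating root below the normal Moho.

19.7 km

Equating mass per unit area of the two columns: the weight of the topography is balanced by the buoyancy of the root, ρ_c h = (ρ_m − ρ_c) r.
r = h · ρ_c / (ρ_m − ρ_c) = 4.98 km × 2690 / (3370 − 2690) = 19.7 km.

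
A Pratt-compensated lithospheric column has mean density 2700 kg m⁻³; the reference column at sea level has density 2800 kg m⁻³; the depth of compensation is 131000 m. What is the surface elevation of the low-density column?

4850 m

ρ_ref D = ρ (D + h) → h = D (ρ_ref − ρ)/ρ.
h = 131000 m × (2800 − 2700)/2700 = 4850 m.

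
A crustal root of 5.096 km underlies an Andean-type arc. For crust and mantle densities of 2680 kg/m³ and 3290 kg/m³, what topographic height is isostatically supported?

Equating mass per unit area of the two columns: ρ_c h = (ρ_m − ρ_c) r.
h = r (ρ_m − ρ_c) / ρ_c = 5.096 km × (3290 − 2680) / 2680 = 1.16 km.

1.16 km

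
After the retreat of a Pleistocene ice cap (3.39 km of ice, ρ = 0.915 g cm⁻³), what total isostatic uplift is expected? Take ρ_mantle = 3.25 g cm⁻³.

0.954 km

Removing the load lets mantle flow back in; uplift u satisfies ρ_ice t = ρ_m u.
u = t ρ_ice/ρ_m = 3.39 km × 0.915/3.25 = 0.954 km.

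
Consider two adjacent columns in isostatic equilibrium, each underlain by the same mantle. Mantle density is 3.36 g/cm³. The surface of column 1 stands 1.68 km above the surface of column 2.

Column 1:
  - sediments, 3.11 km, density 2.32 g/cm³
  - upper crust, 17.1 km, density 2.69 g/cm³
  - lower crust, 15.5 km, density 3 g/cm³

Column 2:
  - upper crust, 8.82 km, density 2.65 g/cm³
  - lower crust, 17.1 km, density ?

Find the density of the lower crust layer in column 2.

2.87 g/cm³

Take the compensation level at the base of the deeper column (depth z_c below the surface of column 1) and equate Σ ρ_i t_i down to z_c; mantle fills any gap and the z_c terms cancel.
Column 1: 3.11×2.32 + 17.1×2.69 + 15.5×3 + (z_c − 35.71)×3.36
Column 2: 1.68×0 + 8.82×2.65 + 17.1×ρ + (z_c − 1.68 − 25.92)×3.36
The z_c×3.36 term appears on both sides and cancels. Collect the known terms of each column as K = Σ(ρt)_known − 3.36 × (depth of known layers): K_1 = 99.7142 − 3.36×35.71 = −20.2714; K_2 = 23.373 − 3.36×(1.68 + 25.92) = −69.363.
Balance: K_1 = K_2 + 17.1×ρ, so ρ = (K_1 − K_2)/17.1 = 49.0916/17.1 = 2.87 g/cm³.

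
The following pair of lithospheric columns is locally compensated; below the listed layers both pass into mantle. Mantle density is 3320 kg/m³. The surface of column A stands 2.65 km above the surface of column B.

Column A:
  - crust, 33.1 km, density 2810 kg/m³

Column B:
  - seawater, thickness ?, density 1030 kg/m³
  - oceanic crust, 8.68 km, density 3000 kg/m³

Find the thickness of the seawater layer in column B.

Take the compensation level at the base of the deeper column (depth z_c below the surface of column A) and equate Σ ρ_i t_i down to z_c; mantle fills any gap and the z_c terms cancel.
Column A: 33.1×2810 + (z_c − 33.1)×3320
Column B: 2.65×0 + x×1030 + 8.68×3000 + (z_c − 2.65 − 8.68 − x)×3320
The z_c×3320 term appears on both sides and cancels. Collect the known terms of each column as K = Σ(ρt)_known − 3320 × (depth of known layers): K_A = 93011 − 3320×33.1 = −16881; K_B = 26040 − 3320×(2.65 + 8.68) = −11575.6.
Balance: K_A = K_B − x×(3320 − 1030), so x = (K_B − K_A)/(3320 − 1030) = 5305.4/2290 = 2.32 km.

2.32 km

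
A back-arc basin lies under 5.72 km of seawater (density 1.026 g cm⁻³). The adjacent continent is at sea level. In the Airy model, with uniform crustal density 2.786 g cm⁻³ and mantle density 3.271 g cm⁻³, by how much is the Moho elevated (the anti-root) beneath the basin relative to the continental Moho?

20.8 km

By Archimedes' principle applied to the lithosphere: replacing crust with seawater at the top is compensated by replacing crust with mantle at the base: d (ρ_c − ρ_w) = a (ρ_m − ρ_c).
a = d (ρ_c − ρ_w)/(ρ_m − ρ_c) = 5.72 km × 1.76/0.485 = 20.8 km.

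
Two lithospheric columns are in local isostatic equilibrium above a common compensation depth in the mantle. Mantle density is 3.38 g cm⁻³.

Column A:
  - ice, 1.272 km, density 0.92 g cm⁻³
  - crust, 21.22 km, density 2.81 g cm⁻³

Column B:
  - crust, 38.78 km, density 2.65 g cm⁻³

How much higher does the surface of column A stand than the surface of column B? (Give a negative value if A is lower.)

For any compensation level in the mantle, the mantle terms cancel and isostasy reduces to e = (Σt_A − Σt_B) − (Σ(ρt)_A − Σ(ρt)_B) / ρ_m.
Σt_A = 22.492 km; Σt_B = 38.78 km; Σ(ρt)_A = 60.79844; Σ(ρt)_B = 102.767 (in km·g cm⁻³).
e = (22.492 − 38.78) − (60.79844 − 102.767) / 3.38 = −3.87 km.

−3.87 km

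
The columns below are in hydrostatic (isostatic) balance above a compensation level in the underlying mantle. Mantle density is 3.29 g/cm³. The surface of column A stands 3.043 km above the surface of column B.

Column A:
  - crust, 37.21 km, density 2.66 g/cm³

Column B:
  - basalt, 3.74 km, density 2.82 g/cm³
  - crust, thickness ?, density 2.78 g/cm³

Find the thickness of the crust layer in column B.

22.9 km

Take the compensation level at the base of the deeper column (depth z_c below the surface of column A) and equate Σ ρ_i t_i down to z_c; mantle fills any gap and the z_c terms cancel.
Column A: 37.21×2.66 + (z_c − 37.21)×3.29
Column B: 3.043×0 + 3.74×2.82 + x×2.78 + (z_c − 3.043 − 3.74 − x)×3.29
The z_c×3.29 term appears on both sides and cancels. Collect the known terms of each column as K = Σ(ρt)_known − 3.29 × (depth of known layers): K_A = 98.9786 − 3.29×37.21 = −23.4423; K_B = 10.5468 − 3.29×(3.043 + 3.74) = −11.76927.
Balance: K_A = K_B − x×(3.29 − 2.78), so x = (K_B − K_A)/(3.29 − 2.78) = 11.673/0.51 = 22.9 km.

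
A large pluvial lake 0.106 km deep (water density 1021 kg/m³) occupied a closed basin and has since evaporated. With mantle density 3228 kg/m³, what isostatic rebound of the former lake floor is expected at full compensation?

0.0335 km

u = d ρ_w/ρ_m = 0.106 km × 1021/3228 = 0.0335 km.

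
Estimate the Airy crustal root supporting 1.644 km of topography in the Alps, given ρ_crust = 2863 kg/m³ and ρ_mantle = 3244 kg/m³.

12.4 km

For local isostatic compensation: the weight of the topography is balanced by the buoyancy of the root, ρ_c h = (ρ_m − ρ_c) r.
r = h · ρ_c / (ρ_m − ρ_c) = 1.644 km × 2863 / (3244 − 2863) = 12.4 km.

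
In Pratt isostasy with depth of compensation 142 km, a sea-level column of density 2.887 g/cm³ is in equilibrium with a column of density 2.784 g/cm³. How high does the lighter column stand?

ρ_ref D = ρ (D + h) → h = D (ρ_ref − ρ)/ρ.
h = 142 km × (2.887 − 2.784)/2.784 = 5.25 km.

5.25 km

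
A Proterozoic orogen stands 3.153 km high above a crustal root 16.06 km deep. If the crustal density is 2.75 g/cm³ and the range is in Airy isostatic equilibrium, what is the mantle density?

Airy balance: ρ_c h = (ρ_m − ρ_c) r → ρ_m = ρ_c (1 + h/r).
ρ_m = 2.75 × (1 + 3.153 km/16.06 km) = 3.29 g/cm³.

3.29 g/cm³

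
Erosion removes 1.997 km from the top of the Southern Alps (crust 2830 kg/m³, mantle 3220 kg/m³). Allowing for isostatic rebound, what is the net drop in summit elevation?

0.242 km

Rebound u = e ρ_c/ρ_m = 1.997 km × 2830/3220 = 1.755 km.
Net surface drop = e − u = 1.997 km − 1.755 km = e (ρ_m − ρ_c)/ρ_m = 0.242 km.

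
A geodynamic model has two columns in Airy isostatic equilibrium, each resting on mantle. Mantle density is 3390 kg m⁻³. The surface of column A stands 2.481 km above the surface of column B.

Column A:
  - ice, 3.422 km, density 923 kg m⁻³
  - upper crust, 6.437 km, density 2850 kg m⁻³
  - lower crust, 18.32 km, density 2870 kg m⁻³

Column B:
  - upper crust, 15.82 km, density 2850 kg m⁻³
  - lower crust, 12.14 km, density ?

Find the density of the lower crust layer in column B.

Take the compensation level at the base of the deeper column (depth z_c below the surface of column A) and equate Σ ρ_i t_i down to z_c; mantle fills any gap and the z_c terms cancel.
Column A: 3.422×923 + 6.437×2850 + 18.32×2870 + (z_c − 28.179)×3390
Column B: 2.481×0 + 15.82×2850 + 12.14×ρ + (z_c − 2.481 − 27.96)×3390
The z_c×3390 term appears on both sides and cancels. Collect the known terms of each column as K = Σ(ρt)_known − 3390 × (depth of known layers): K_A = 74082.356 − 3390×28.179 = −21444.454; K_B = 45087 − 3390×(2.481 + 27.96) = −58107.99.
Balance: K_A = K_B + 12.14×ρ, so ρ = (K_A − K_B)/12.14 = 36663.5/12.14 = 3020 kg m⁻³.

3020 kg m⁻³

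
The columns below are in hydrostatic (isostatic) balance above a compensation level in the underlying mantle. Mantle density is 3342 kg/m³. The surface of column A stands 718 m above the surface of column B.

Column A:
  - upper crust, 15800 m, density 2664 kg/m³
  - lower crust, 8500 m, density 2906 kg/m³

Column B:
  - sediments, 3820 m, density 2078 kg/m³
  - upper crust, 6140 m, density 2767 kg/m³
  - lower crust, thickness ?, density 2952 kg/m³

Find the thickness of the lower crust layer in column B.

9380 m

Take the compensation level at the base of the deeper column (depth z_c below the surface of column A) and equate Σ ρ_i t_i down to z_c; mantle fills any gap and the z_c terms cancel.
Column A: 15800×2664 + 8500×2906 + (z_c − 24300)×3342
Column B: 718×0 + 3820×2078 + 6140×2767 + x×2952 + (z_c − 718 − 9960 − x)×3342
The z_c×3342 term appears on both sides and cancels. Collect the known terms of each column as K = Σ(ρt)_known − 3342 × (depth of known layers): K_A = 66792200 − 3342×24300 = −14418400; K_B = 24927340 − 3342×(718 + 9960) = −10758536.
Balance: K_A = K_B − x×(3342 − 2952), so x = (K_B − K_A)/(3342 − 2952) = 3659860/390 = 9380 m.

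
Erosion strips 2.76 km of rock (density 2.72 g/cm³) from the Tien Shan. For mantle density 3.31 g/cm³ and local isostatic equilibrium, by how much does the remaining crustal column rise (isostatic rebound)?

2.27 km

Unloading: uplift u = e ρ_c/ρ_m = 2.76 km × 2.72/3.31 = 2.27 km.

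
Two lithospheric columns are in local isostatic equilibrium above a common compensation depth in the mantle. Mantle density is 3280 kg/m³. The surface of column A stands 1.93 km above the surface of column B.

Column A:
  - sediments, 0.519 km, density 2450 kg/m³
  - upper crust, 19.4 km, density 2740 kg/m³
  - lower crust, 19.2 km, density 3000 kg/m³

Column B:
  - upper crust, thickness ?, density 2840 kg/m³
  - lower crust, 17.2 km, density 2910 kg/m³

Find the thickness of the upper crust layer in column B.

Take the compensation level at the base of the deeper column (depth z_c below the surface of column A) and equate Σ ρ_i t_i down to z_c; mantle fills any gap and the z_c terms cancel.
Column A: 0.519×2450 + 19.4×2740 + 19.2×3000 + (z_c − 39.119)×3280
Column B: 1.93×0 + x×2840 + 17.2×2910 + (z_c − 1.93 − 17.2 − x)×3280
The z_c×3280 term appears on both sides and cancels. Collect the known terms of each column as K = Σ(ρt)_known − 3280 × (depth of known layers): K_A = 112027.55 − 3280×39.119 = −16282.77; K_B = 50052 − 3280×(1.93 + 17.2) = −12694.4.
Balance: K_A = K_B − x×(3280 − 2840), so x = (K_B − K_A)/(3280 − 2840) = 3588.37/440 = 8.16 km.

8.16 km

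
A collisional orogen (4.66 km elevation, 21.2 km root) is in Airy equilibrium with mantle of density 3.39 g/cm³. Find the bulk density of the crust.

2.78 g/cm³

ρ_c h = (ρ_m − ρ_c) r → ρ_c (h + r) = ρ_m r → ρ_c = ρ_m r / (h + r).
ρ_c = 3.39 × 21.2 km / (4.66 km + 21.2 km) = 2.78 g/cm³.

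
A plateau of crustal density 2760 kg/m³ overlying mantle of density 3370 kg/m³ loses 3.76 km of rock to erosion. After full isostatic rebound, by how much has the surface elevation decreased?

0.681 km

Rebound u = e ρ_c/ρ_m = 3.76 km × 2760/3370 = 3.079 km.
Net surface drop = e − u = 3.76 km − 3.079 km = e (ρ_m − ρ_c)/ρ_m = 0.681 km.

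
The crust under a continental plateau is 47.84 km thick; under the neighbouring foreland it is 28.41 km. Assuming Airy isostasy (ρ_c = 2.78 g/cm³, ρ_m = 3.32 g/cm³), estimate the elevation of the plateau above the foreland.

3.16 km

Excess crust Δ = 47.84 km − 28.41 km = 19.43 km, split between elevation h and root r with h + r = Δ.
Airy balance ρ_c h = (ρ_m − ρ_c) r gives r = h ρ_c/(ρ_m − ρ_c), so h (1 + ρ_c/(ρ_m − ρ_c)) = Δ, i.e. h = Δ (ρ_m − ρ_c)/ρ_m.
h = 19.43 km × 0.54/3.32 = 3.16 km.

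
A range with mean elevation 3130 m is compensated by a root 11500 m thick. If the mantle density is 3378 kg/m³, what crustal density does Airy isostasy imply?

ρ_c h = (ρ_m − ρ_c) r → ρ_c (h + r) = ρ_m r → ρ_c = ρ_m r / (h + r).
ρ_c = 3378 × 11500 m / (3130 m + 11500 m) = 2660 kg/m³.

2660 kg/m³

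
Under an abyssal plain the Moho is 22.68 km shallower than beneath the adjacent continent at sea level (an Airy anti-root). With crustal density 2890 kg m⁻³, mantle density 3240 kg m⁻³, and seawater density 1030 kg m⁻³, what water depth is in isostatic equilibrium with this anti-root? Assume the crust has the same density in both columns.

4.27 km

Replacing a thickness d of crust by seawater at the top must be balanced by replacing crust with mantle at the base: d (ρ_c − ρ_w) = a (ρ_m − ρ_c).
d = a (ρ_m − ρ_c)/(ρ_c − ρ_w) = 22.68 km × 350/1860 = 4.27 km.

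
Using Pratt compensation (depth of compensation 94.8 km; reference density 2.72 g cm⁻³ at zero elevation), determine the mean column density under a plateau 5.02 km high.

2.58 g cm⁻³

Pratt balance: ρ_ref D = ρ (D + h).
ρ = ρ_ref D/(D + h) = 2.72 × 94.8 km/(94.8 km + 5.02 km) = 2.58 g cm⁻³.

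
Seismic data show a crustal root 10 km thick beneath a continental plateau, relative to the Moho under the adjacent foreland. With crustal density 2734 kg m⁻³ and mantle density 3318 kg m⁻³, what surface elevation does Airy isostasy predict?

Isostatic balance requires: ρ_c h = (ρ_m − ρ_c) r.
h = r (ρ_m − ρ_c) / ρ_c = 10 km × (3318 − 2734) / 2734 = 2.14 km.

2.14 km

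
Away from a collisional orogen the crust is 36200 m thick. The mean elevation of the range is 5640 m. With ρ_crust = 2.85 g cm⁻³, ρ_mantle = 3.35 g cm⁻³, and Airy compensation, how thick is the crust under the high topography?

74000 m

Root depth r = h ρ_c / (ρ_m − ρ_c) = 5640 m × 2.85 / 0.5 = 32150 m.
Total thickness = T + h + r = 36200 m + 5640 m + 32150 m = 74000 m.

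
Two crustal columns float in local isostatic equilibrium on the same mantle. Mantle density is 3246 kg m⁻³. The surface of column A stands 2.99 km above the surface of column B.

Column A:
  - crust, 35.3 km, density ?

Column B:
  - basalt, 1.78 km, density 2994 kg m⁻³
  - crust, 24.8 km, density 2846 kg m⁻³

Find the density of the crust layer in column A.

2680 kg m⁻³

Take the compensation level at the base of the deeper column (depth z_c below the surface of column A) and equate Σ ρ_i t_i down to z_c; mantle fills any gap and the z_c terms cancel.
Column A: 35.3×ρ + (z_c − 35.3)×3246
Column B: 2.99×0 + 1.78×2994 + 24.8×2846 + (z_c − 2.99 − 26.58)×3246
The z_c×3246 term appears on both sides and cancels. Collect the known terms of each column as K = Σ(ρt)_known − 3246 × (depth of known layers): K_A = 0 − 3246×35.3 = −114583.8; K_B = 75910.12 − 3246×(2.99 + 26.58) = −20074.1.
Balance: K_A + 35.3×ρ = K_B, so ρ = (K_B − K_A)/35.3 = 94509.7/35.3 = 2680 kg m⁻³.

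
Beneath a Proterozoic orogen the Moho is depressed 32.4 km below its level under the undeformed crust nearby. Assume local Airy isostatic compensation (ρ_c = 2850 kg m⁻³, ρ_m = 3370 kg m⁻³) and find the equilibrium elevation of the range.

Isostatic balance requires: ρ_c h = (ρ_m − ρ_c) r.
h = r (ρ_m − ρ_c) / ρ_c = 32.4 km × (3370 − 2850) / 2850 = 5.91 km.

5.91 km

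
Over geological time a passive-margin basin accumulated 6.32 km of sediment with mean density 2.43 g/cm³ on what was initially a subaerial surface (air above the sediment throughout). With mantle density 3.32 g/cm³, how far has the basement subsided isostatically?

4.63 km

Subaerial load: s = t ρ_sed / ρ_m = 6.32 km × 2.43/3.32 = 4.63 km.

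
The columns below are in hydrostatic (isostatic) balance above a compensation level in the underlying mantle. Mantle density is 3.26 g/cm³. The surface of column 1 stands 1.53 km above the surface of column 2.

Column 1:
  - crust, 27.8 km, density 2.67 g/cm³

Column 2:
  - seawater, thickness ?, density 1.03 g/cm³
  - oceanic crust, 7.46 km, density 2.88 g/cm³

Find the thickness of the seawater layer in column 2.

3.85 km

Take the compensation level at the base of the deeper column (depth z_c below the surface of column 1) and equate Σ ρ_i t_i down to z_c; mantle fills any gap and the z_c terms cancel.
Column 1: 27.8×2.67 + (z_c − 27.8)×3.26
Column 2: 1.53×0 + x×1.03 + 7.46×2.88 + (z_c − 1.53 − 7.46 − x)×3.26
The z_c×3.26 term appears on both sides and cancels. Collect the known terms of each column as K = Σ(ρt)_known − 3.26 × (depth of known layers): K_1 = 74.226 − 3.26×27.8 = −16.402; K_2 = 21.4848 − 3.26×(1.53 + 7.46) = −7.8226.
Balance: K_1 = K_2 − x×(3.26 − 1.03), so x = (K_2 − K_1)/(3.26 − 1.03) = 8.5794/2.23 = 3.85 km.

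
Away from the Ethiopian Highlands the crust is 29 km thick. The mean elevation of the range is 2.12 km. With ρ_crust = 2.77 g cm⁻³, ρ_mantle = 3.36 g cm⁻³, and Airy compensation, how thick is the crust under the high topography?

Root depth r = h ρ_c / (ρ_m − ρ_c) = 2.12 km × 2.77 / 0.59 = 9.953 km.
Total thickness = T + h + r = 29 km + 2.12 km + 9.953 km = 41.1 km.

41.1 km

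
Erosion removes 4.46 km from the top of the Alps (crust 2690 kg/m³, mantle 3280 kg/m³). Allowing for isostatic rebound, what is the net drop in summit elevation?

Rebound u = e ρ_c/ρ_m = 4.46 km × 2690/3280 = 3.658 km.
Net surface drop = e − u = 4.46 km − 3.658 km = e (ρ_m − ρ_c)/ρ_m = 0.802 km.

0.802 km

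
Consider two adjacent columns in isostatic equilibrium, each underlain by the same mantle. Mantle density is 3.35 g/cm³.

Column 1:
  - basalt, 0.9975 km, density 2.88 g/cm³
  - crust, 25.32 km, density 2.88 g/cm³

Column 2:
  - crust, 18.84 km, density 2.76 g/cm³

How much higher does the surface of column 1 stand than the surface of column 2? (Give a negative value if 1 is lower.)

For any compensation level in the mantle, the mantle terms cancel and isostasy reduces to e = (Σt_1 − Σt_2) − (Σ(ρt)_1 − Σ(ρt)_2) / ρ_m.
Σt_1 = 26.3175 km; Σt_2 = 18.84 km; Σ(ρt)_1 = 75.7944; Σ(ρt)_2 = 51.9984 (in km·g/cm³).
e = (26.3175 − 18.84) − (75.7944 − 51.9984) / 3.35 = 0.374 km.

0.374 km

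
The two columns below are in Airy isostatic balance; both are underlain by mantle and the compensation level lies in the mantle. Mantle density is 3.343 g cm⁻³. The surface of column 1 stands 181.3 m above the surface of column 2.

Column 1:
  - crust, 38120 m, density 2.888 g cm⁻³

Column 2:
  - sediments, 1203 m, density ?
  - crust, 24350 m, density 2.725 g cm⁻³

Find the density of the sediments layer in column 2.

1.94 g cm⁻³

Take the compensation level at the base of the deeper column (depth z_c below the surface of column 1) and equate Σ ρ_i t_i down to z_c; mantle fills any gap and the z_c terms cancel.
Column 1: 38120×2.888 + (z_c − 38120)×3.343
Column 2: 181.3×0 + 1203×ρ + 24350×2.725 + (z_c − 181.3 − 25553)×3.343
The z_c×3.343 term appears on both sides and cancels. Collect the known terms of each column as K = Σ(ρt)_known − 3.343 × (depth of known layers): K_1 = 110090.56 − 3.343×38120 = −17344.6; K_2 = 66353.75 − 3.343×(181.3 + 25553) = −19676.0149.
Balance: K_1 = K_2 + 1203×ρ, so ρ = (K_1 − K_2)/1203 = 2331.41/1203 = 1.94 g cm⁻³.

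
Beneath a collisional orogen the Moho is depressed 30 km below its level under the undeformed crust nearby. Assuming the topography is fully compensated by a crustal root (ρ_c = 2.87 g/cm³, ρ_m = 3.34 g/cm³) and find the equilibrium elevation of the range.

4.91 km

In Airy isostatic equilibrium: ρ_c h = (ρ_m − ρ_c) r.
h = r (ρ_m − ρ_c) / ρ_c = 30 km × (3.34 − 2.87) / 2.87 = 4.91 km.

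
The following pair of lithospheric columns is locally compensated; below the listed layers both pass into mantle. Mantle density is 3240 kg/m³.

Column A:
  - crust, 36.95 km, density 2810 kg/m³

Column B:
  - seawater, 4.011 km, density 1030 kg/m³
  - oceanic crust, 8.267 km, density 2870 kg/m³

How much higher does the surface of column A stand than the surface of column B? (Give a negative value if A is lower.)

1.22 km

For any compensation level in the mantle, the mantle terms cancel and isostasy reduces to e = (Σt_A − Σt_B) − (Σ(ρt)_A − Σ(ρt)_B) / ρ_m.
Σt_A = 36.95 km; Σt_B = 12.278 km; Σ(ρt)_A = 103829.5; Σ(ρt)_B = 27857.62 (in km·kg/m³).
e = (36.95 − 12.278) − (103829.5 − 27857.62) / 3240 = 1.22 km.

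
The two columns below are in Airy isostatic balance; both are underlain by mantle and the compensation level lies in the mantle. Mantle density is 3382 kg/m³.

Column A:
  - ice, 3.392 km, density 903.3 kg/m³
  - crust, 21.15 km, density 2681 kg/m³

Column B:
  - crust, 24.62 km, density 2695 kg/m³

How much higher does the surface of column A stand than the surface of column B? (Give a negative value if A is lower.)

1.87 km

For any compensation level in the mantle, the mantle terms cancel and isostasy reduces to e = (Σt_A − Σt_B) − (Σ(ρt)_A − Σ(ρt)_B) / ρ_m.
Σt_A = 24.542 km; Σt_B = 24.62 km; Σ(ρt)_A = 59767.1436; Σ(ρt)_B = 66350.9 (in km·kg/m³).
e = (24.542 − 24.62) − (59767.1436 − 66350.9) / 3382 = 1.87 km.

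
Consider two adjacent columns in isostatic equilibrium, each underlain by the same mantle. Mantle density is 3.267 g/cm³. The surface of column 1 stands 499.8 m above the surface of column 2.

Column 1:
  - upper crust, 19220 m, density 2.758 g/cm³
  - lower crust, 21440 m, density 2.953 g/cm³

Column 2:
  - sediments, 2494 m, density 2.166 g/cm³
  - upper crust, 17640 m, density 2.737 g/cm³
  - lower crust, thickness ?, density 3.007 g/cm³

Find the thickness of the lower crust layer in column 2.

10700 m

Take the compensation level at the base of the deeper column (depth z_c below the surface of column 1) and equate Σ ρ_i t_i down to z_c; mantle fills any gap and the z_c terms cancel.
Column 1: 19220×2.758 + 21440×2.953 + (z_c − 40660)×3.267
Column 2: 499.8×0 + 2494×2.166 + 17640×2.737 + x×3.007 + (z_c − 499.8 − 20134 − x)×3.267
The z_c×3.267 term appears on both sides and cancels. Collect the known terms of each column as K = Σ(ρt)_known − 3.267 × (depth of known layers): K_1 = 116321.08 − 3.267×40660 = −16515.14; K_2 = 53682.684 − 3.267×(499.8 + 20134) = −13727.9406.
Balance: K_1 = K_2 − x×(3.267 − 3.007), so x = (K_2 − K_1)/(3.267 − 3.007) = 2787.2/0.26 = 10700 m.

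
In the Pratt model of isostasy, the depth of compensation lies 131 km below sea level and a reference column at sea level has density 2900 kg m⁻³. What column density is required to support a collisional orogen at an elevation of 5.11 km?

2790 kg m⁻³

Pratt balance: ρ_ref D = ρ (D + h).
ρ = ρ_ref D/(D + h) = 2900 × 131 km/(131 km + 5.11 km) = 2790 kg m⁻³.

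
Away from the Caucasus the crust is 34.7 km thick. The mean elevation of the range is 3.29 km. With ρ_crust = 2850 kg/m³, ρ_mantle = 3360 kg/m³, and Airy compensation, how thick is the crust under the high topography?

56.4 km

Root depth r = h ρ_c / (ρ_m − ρ_c) = 3.29 km × 2850 / 510 = 18.39 km.
Total thickness = T + h + r = 34.7 km + 3.29 km + 18.39 km = 56.4 km.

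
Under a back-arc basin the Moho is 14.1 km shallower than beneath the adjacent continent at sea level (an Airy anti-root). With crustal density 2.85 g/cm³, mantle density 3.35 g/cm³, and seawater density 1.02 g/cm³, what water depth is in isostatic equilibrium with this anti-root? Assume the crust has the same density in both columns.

Replacing a thickness d of crust by seawater at the top must be balanced by replacing crust with mantle at the base: d (ρ_c − ρ_w) = a (ρ_m − ρ_c).
d = a (ρ_m − ρ_c)/(ρ_c − ρ_w) = 14.1 km × 0.5/1.83 = 3.85 km.

3.85 km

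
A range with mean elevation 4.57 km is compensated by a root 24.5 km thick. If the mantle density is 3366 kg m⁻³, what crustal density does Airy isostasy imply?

ρ_c h = (ρ_m − ρ_c) r → ρ_c (h + r) = ρ_m r → ρ_c = ρ_m r / (h + r).
ρ_c = 3366 × 24.5 km / (4.57 km + 24.5 km) = 2840 kg m⁻³.

2840 kg m⁻³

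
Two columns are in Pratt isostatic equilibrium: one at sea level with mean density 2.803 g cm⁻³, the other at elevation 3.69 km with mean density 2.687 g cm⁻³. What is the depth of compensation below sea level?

85.5 km

ρ_ref D = ρ (D + h) → D (ρ_ref − ρ) = ρ h.
D = ρ h/(ρ_ref − ρ) = 2.687 × 3.69 km/(2.803 − 2.687) = 85.5 km.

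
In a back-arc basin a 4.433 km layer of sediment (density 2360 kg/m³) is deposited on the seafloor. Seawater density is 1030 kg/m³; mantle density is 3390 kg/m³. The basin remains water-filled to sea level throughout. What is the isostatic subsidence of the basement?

2.5 km

Submarine loading: the sediment displaces seawater, and the subsidence is in turn flooded, so s (ρ_m − ρ_w) = t (ρ_sed − ρ_w).
s = 4.433 km × (2360 − 1030) / (3390 − 1030) = 2.5 km.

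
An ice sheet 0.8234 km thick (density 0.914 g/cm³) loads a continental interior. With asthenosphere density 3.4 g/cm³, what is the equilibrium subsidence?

0.221 km

Balancing pressure at the compensation depth: the ice load ρ_ice t is balanced by mantle displaced below, ρ_m s.
s = t ρ_ice / ρ_m = 0.8234 km × 0.914/3.4 = 0.221 km.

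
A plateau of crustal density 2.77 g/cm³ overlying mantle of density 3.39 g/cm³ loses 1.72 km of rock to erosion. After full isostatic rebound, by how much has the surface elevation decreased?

Rebound u = e ρ_c/ρ_m = 1.72 km × 2.77/3.39 = 1.405 km.
Net surface drop = e − u = 1.72 km − 1.405 km = e (ρ_m − ρ_c)/ρ_m = 0.315 km.

0.315 km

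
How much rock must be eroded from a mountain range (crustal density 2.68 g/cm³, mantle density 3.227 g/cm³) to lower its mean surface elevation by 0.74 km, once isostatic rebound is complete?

4.37 km

Net drop Δ = e − u = e − e ρ_c/ρ_m = e (ρ_m − ρ_c)/ρ_m.
e = Δ ρ_m/(ρ_m − ρ_c) = 0.74 km × 3.227/0.547 = 4.37 km.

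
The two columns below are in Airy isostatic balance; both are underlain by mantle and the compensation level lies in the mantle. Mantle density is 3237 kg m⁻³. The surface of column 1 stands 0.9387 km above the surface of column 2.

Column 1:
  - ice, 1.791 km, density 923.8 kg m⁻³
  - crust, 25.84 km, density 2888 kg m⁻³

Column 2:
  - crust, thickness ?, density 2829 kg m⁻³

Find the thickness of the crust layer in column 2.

Take the compensation level at the base of the deeper column (depth z_c below the surface of column 1) and equate Σ ρ_i t_i down to z_c; mantle fills any gap and the z_c terms cancel.
Column 1: 1.791×923.8 + 25.84×2888 + (z_c − 27.631)×3237
Column 2: 0.9387×0 + x×2829 + (z_c − 0.9387 − 0 − x)×3237
The z_c×3237 term appears on both sides and cancels. Collect the known terms of each column as K = Σ(ρt)_known − 3237 × (depth of known layers): K_1 = 76280.4458 − 3237×27.631 = −13161.1012; K_2 = 0 − 3237×(0.9387 + 0) = −3038.5719.
Balance: K_1 = K_2 − x×(3237 − 2829), so x = (K_2 − K_1)/(3237 − 2829) = 10122.5/408 = 24.8 km.

24.8 km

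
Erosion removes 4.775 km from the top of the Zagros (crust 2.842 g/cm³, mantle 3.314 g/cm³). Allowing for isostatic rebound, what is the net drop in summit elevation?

0.68 km

Rebound u = e ρ_c/ρ_m = 4.775 km × 2.842/3.314 = 4.095 km.
Net surface drop = e − u = 4.775 km − 4.095 km = e (ρ_m − ρ_c)/ρ_m = 0.68 km.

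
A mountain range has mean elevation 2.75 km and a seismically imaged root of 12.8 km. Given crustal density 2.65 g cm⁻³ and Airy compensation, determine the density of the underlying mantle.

3.22 g cm⁻³

Airy balance: ρ_c h = (ρ_m − ρ_c) r → ρ_m = ρ_c (1 + h/r).
ρ_m = 2.65 × (1 + 2.75 km/12.8 km) = 3.22 g cm⁻³.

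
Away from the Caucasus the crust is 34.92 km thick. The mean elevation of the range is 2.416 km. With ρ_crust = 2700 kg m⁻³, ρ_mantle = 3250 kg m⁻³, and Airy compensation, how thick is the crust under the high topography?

Root depth r = h ρ_c / (ρ_m − ρ_c) = 2.416 km × 2700 / 550 = 11.86 km.
Total thickness = T + h + r = 34.92 km + 2.416 km + 11.86 km = 49.2 km.

49.2 km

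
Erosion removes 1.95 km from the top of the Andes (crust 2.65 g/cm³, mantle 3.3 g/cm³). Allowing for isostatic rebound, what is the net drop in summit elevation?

0.384 km

Rebound u = e ρ_c/ρ_m = 1.95 km × 2.65/3.3 = 1.566 km.
Net surface drop = e − u = 1.95 km − 1.566 km = e (ρ_m − ρ_c)/ρ_m = 0.384 km.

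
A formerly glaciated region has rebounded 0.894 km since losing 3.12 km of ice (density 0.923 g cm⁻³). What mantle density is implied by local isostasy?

ρ_m = ρ_ice t / u = 0.923 × 3.12 km/0.894 km = 3.22 g cm⁻³.

3.22 g cm⁻³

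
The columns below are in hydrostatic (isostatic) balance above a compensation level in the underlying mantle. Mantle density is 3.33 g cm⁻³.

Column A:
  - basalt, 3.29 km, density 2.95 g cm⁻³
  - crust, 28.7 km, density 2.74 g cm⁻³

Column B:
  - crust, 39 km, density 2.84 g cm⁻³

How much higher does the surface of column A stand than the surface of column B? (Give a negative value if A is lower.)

For any compensation level in the mantle, the mantle terms cancel and isostasy reduces to e = (Σt_A − Σt_B) − (Σ(ρt)_A − Σ(ρt)_B) / ρ_m.
Σt_A = 31.99 km; Σt_B = 39 km; Σ(ρt)_A = 88.3435; Σ(ρt)_B = 110.76 (in km·g cm⁻³).
e = (31.99 − 39) − (88.3435 − 110.76) / 3.33 = −0.278 km.

−0.278 km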